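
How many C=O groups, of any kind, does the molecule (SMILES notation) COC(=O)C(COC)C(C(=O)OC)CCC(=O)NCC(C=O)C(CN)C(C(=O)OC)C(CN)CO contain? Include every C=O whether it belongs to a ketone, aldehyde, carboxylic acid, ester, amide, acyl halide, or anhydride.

5

CH3OOC: ester, 1 C=O (running total 1).
CH(COOCH3): ester, 1 C=O (running total 2).
CH2CONHCH2: amide, 1 C=O (running total 3).
CH(CHO): aldehyde, 1 C=O (running total 4).
CH(COOCH3): ester, 1 C=O (running total 5).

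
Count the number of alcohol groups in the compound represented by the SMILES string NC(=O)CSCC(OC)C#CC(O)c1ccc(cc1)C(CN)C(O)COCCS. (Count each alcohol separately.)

2

–C(=O)NH2: carbonyl C bonded to C and to N → amide (the N is not a separate amine).
C–S–C linkage → sulfide (thioether).
pendant –OCH3: C–O–C with sp³ C, no adjacent C=O → ether.
C≡C triple bond → alkyne.
–OH on an sp³ carbon → alcohol (secondary).
para-disubstituted benzene ring → arene.
pendant –CH2NH2: N on sp³ C, no adjacent C=O → amine.
–OH on an sp³ carbon → alcohol (secondary).
C–O–C with sp³ carbons on both sides and no adjacent C=O → ether.
–SH on an sp³ carbon → thiol.
Alcohol appears at: CH(OH), CH(OH) → 2.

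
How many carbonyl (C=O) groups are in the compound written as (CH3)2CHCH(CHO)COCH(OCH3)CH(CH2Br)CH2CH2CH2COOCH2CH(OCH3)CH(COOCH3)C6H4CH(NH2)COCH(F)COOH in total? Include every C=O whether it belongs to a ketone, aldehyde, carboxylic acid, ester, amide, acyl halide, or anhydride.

6

CH(CHO): aldehyde, 1 C=O (running total 1).
CO: ketone, 1 C=O (running total 2).
CH2COOCH2: ester, 1 C=O (running total 3).
CH(COOCH3): ester, 1 C=O (running total 4).
CO: ketone, 1 C=O (running total 5).
COOH: carboxylic acid, 1 C=O (running total 6).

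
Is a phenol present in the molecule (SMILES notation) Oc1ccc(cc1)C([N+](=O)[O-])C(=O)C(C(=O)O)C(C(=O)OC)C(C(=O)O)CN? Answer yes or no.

yes

Taking each segment in turn:
  HOC6H4: –OH attached directly to an aromatic ring → phenol (not alcohol); the ring itself is an arene.
  CH(NO2): –NO2 on an sp³ carbon → nitro (the N=O is not a carbonyl).
  CO: –C(=O)– with carbon on both sides → ketone.
  CH(COOH): pendant –COOH: carbonyl C bonded to C and –OH → carboxylic acid.
  CH(COOCH3): pendant –COOCH3: carbonyl C bonded to C and –OCH3 → ester.
  CH(COOH): pendant –COOH: carbonyl C bonded to C and –OH → carboxylic acid.
  CH2NH2: –NH2 on an sp³ carbon with no adjacent C=O → amine.
The HOC6H4 segment supplies the phenol: –OH attached directly to an aromatic ring → phenol (not alcohol); the ring itself is an arene.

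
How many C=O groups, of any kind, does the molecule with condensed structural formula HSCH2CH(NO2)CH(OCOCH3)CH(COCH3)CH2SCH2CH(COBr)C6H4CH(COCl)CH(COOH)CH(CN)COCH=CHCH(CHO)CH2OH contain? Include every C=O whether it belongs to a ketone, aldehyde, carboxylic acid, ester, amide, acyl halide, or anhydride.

7

CH(OCOCH3): ester, 1 C=O (running total 1).
CH(COCH3): ketone, 1 C=O (running total 2).
CH(COBr): acyl halide, 1 C=O (running total 3).
CH(COCl): acyl halide, 1 C=O (running total 4).
CH(COOH): carboxylic acid, 1 C=O (running total 5).
CO: ketone, 1 C=O (running total 6).
CH(CHO): aldehyde, 1 C=O (running total 7).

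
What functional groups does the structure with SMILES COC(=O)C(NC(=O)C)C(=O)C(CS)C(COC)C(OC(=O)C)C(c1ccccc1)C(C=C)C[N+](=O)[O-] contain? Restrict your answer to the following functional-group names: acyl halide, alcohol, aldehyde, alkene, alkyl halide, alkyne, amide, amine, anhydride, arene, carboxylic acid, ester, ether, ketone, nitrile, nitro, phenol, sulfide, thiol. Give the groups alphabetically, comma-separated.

alkene, amide, arene, ester, ether, ketone, nitro, thiol

Working along the chain:
  CH3OOC: CH3O–C(=O)–: carbonyl C bonded to C and to –OCH3 → ester (not ketone + ether).
  CH(NHCOCH3): pendant –NHC(=O)CH3: N bonded to a carbonyl → amide (not amine).
  CO: –C(=O)– with carbon on both sides → ketone.
  CH(CH2SH): pendant –CH2SH → thiol.
  CH(CH2OCH3): pendant –CH2OCH3: C–O–C linkage → ether.
  CH(OCOCH3): pendant –OC(=O)CH3: an acyloxy group → ester.
  CH(C6H5): pendant –C6H5: benzene ring → arene.
  CH(CH=CH2): pendant –CH=CH2: C=C double bond → alkene.
  CH2NO2: –NO2 on carbon → nitro group.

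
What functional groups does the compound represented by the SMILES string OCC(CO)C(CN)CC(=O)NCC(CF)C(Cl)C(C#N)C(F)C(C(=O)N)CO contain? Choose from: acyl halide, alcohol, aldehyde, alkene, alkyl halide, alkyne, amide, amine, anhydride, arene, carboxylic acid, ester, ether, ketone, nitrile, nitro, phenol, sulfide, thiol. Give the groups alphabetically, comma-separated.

alcohol, alkyl halide, amide, amine, nitrile

HO– on an sp³ carbon → alcohol.
pendant –CH2OH on an sp³ backbone C → alcohol.
pendant –CH2NH2: N on sp³ C, no adjacent C=O → amine.
–C(=O)–N– linkage → amide (the N is not an amine).
pendant –CH2X: halogen on sp³ carbon → alkyl halide.
halogen on an sp³ carbon → alkyl halide.
pendant –C≡N: nitrile.
halogen on an sp³ carbon → alkyl halide.
pendant –CONH2: carbonyl C bonded to C and N → amide.
–OH on an sp³ carbon → alcohol.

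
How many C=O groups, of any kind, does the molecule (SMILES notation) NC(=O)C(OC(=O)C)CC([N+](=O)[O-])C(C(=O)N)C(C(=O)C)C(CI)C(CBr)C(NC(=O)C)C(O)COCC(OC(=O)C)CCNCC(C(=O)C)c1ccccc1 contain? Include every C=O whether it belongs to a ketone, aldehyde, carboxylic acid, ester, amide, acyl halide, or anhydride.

7

H2NCO: amide, 1 C=O (running total 1).
CH(OCOCH3): ester, 1 C=O (running total 2).
CH(CONH2): amide, 1 C=O (running total 3).
CH(COCH3): ketone, 1 C=O (running total 4).
CH(NHCOCH3): amide, 1 C=O (running total 5).
CH(OCOCH3): ester, 1 C=O (running total 6).
CH(COCH3): ketone, 1 C=O (running total 7).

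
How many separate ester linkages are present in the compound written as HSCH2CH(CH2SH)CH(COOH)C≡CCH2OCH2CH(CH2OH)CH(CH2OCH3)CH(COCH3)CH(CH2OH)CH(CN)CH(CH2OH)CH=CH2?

0

Taking each segment in turn:
  HSCH2: –SH on an sp³ carbon → thiol.
  CH(CH2SH): pendant –CH2SH → thiol.
  CH(COOH): pendant –COOH: carbonyl C bonded to C and –OH → carboxylic acid.
  C≡C: C≡C triple bond → alkyne.
  CH2OCH2: C–O–C with sp³ carbons on both sides and no adjacent C=O → ether.
  CH(CH2OH): pendant –CH2OH on an sp³ backbone C → alcohol.
  CH(CH2OCH3): pendant –CH2OCH3: C–O–C linkage → ether.
  CH(COCH3): pendant –COCH3: carbonyl C bonded to two carbons → ketone.
  CH(CH2OH): pendant –CH2OH on an sp³ backbone C → alcohol.
  CH(CN): pendant –C≡N: nitrile.
  CH(CH2OH): pendant –CH2OH on an sp³ backbone C → alcohol.
  CH=CH2: C=C double bond → alkene.
No segment is a ester: CH(COOH) is carboxylic acid, not ester; CH2OCH2 is ether, not ester; CH(CH2OCH3) is ether, not ester. → 0.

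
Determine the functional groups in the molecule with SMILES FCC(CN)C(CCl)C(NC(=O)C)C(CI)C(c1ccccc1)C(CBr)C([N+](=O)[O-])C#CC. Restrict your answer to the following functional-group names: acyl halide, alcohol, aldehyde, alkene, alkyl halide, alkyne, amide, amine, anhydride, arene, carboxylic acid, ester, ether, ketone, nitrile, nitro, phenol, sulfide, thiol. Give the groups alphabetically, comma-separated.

alkyl halide, alkyne, amide, amine, arene, nitro

Working along the chain:
  FCH2: halogen on an sp³ carbon → alkyl halide.
  CH(CH2NH2): pendant –CH2NH2: N on sp³ C, no adjacent C=O → amine.
  CH(CH2Cl): pendant –CH2X: halogen on sp³ carbon → alkyl halide.
  CH(NHCOCH3): pendant –NHC(=O)CH3: N bonded to a carbonyl → amide (not amine).
  CH(CH2I): pendant –CH2X: halogen on sp³ carbon → alkyl halide.
  CH(C6H5): pendant –C6H5: benzene ring → arene.
  CH(CH2Br): pendant –CH2X: halogen on sp³ carbon → alkyl halide.
  CH(NO2): –NO2 on an sp³ carbon → nitro (the N=O is not a carbonyl).
  C≡C: C≡C triple bond → alkyne.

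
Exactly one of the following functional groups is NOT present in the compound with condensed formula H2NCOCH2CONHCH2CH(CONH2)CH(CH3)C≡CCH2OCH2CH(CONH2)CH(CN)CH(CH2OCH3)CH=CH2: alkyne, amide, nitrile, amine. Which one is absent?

amide: present (H2NCO — –C(=O)NH2: carbonyl C bonded to C and to N → amide (the N is not a separate amine)).
nitrile: present (CH(CN) — pendant –C≡N: nitrile).
alkyne: present (C≡C — C≡C triple bond → alkyne).
amine: absent. In each of H2NCO, CH2CONHCH2 and CH(CONH2), the nitrogen is bonded directly to a carbonyl carbon, making it part of an amide, not a free amine.

amine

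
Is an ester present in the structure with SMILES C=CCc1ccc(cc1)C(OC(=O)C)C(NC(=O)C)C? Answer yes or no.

C=C double bond → alkene.
para-disubstituted benzene ring → arene.
pendant –OC(=O)CH3: an acyloxy group → ester.
pendant –NHC(=O)CH3: N bonded to a carbonyl → amide (not amine).
The CH(OCOCH3) segment supplies the ester: pendant –OC(=O)CH3: an acyloxy group → ester.

yes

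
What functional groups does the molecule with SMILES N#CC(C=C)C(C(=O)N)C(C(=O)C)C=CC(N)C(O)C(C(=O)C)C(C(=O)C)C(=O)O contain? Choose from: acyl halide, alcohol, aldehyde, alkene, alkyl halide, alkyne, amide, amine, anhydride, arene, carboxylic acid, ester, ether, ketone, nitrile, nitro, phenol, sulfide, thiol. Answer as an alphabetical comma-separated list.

alcohol, alkene, amide, amine, carboxylic acid, ketone, nitrile

N≡C–: carbon triple-bonded to nitrogen → nitrile.
pendant –CH=CH2: C=C double bond → alkene.
pendant –CONH2: carbonyl C bonded to C and N → amide.
pendant –COCH3: carbonyl C bonded to two carbons → ketone.
C=C double bond → alkene.
–NH2 on an sp³ carbon with no adjacent C=O → amine.
–OH on an sp³ carbon → alcohol (secondary).
pendant –COCH3: carbonyl C bonded to two carbons → ketone.
pendant –COCH3: carbonyl C bonded to two carbons → ketone.
–COOH: carbonyl C bonded to –OH and C → carboxylic acid (the –OH is not a separate alcohol).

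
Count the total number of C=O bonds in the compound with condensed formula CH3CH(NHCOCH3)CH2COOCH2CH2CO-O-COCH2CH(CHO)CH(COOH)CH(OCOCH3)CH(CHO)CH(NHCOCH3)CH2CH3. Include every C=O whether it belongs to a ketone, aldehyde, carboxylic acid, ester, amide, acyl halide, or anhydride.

CH(NHCOCH3): amide, 1 C=O (running total 1).
CH2COOCH2: ester, 1 C=O (running total 2).
CH2CO-O-COCH2: anhydride, 2 C=O (running total 4).
CH(CHO): aldehyde, 1 C=O (running total 5).
CH(COOH): carboxylic acid, 1 C=O (running total 6).
CH(OCOCH3): ester, 1 C=O (running total 7).
CH(CHO): aldehyde, 1 C=O (running total 8).
CH(NHCOCH3): amide, 1 C=O (running total 9).

9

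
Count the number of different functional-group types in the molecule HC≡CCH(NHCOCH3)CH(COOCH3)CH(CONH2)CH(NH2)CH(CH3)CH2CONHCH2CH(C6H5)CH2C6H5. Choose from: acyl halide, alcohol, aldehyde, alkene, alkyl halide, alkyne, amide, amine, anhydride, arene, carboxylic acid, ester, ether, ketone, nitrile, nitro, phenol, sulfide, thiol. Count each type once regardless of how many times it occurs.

5

Working along the chain:
  HC≡C: C≡C triple bond → alkyne.
  CH(NHCOCH3): pendant –NHC(=O)CH3: N bonded to a carbonyl → amide (not amine).
  CH(COOCH3): pendant –COOCH3: carbonyl C bonded to C and –OCH3 → ester.
  CH(CONH2): pendant –CONH2: carbonyl C bonded to C and N → amide.
  CH(NH2): –NH2 on an sp³ carbon with no adjacent C=O → amine.
  CH2CONHCH2: –C(=O)–N– linkage → amide (the N is not an amine).
  CH(C6H5): pendant –C6H5: benzene ring → arene.
  C6H5: –C6H5 phenyl ring → arene.
Distinct types present: alkyne, amide, amine, arene, ester.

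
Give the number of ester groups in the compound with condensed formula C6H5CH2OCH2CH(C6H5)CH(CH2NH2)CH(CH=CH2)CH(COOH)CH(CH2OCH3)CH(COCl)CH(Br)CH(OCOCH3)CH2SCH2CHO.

Taking each segment in turn:
  C6H5: C6H5– phenyl ring → arene.
  CH2OCH2: C–O–C with sp³ carbons on both sides and no adjacent C=O → ether.
  CH(C6H5): pendant –C6H5: benzene ring → arene.
  CH(CH2NH2): pendant –CH2NH2: N on sp³ C, no adjacent C=O → amine.
  CH(CH=CH2): pendant –CH=CH2: C=C double bond → alkene.
  CH(COOH): pendant –COOH: carbonyl C bonded to C and –OH → carboxylic acid.
  CH(CH2OCH3): pendant –CH2OCH3: C–O–C linkage → ether.
  CH(COCl): pendant –C(=O)X: carbonyl C bonded to C and halogen → acyl halide.
  CH(Br): halogen on an sp³ carbon → alkyl halide.
  CH(OCOCH3): pendant –OC(=O)CH3: an acyloxy group → ester.
  CH2SCH2: C–S–C linkage → sulfide (thioether).
  CHO: terminal –CHO: carbonyl C bonded to H and C → aldehyde.
Ester appears at: CH(OCOCH3) → 1.

1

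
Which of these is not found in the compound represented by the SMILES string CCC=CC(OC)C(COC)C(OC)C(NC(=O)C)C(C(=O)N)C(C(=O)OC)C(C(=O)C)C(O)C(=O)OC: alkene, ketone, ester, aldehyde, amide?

alkene: present (CH=CH — C=C double bond → alkene).
amide: present (CH(NHCOCH3) — pendant –NHC(=O)CH3: N bonded to a carbonyl → amide (not amine)).
ketone: present (CH(COCH3) — pendant –COCH3: carbonyl C bonded to two carbons → ketone).
ester: present (CH(COOCH3) — pendant –COOCH3: carbonyl C bonded to C and –OCH3 → ester).
aldehyde: absent. In CH(COCH3), the carbonyl carbon is bonded to two carbons, so it is a ketone, not an aldehyde.

aldehyde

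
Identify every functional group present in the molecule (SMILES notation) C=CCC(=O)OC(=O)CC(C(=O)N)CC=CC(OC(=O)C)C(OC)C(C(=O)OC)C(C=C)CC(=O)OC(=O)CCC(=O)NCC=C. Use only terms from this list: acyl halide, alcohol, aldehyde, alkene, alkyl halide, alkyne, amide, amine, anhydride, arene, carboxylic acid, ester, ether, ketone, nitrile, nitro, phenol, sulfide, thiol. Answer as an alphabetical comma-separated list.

alkene, amide, anhydride, ester, ether

C=C double bond → alkene.
two acyl groups sharing one oxygen, –C(=O)–O–C(=O)– → anhydride.
pendant –CONH2: carbonyl C bonded to C and N → amide.
C=C double bond → alkene.
pendant –OC(=O)CH3: an acyloxy group → ester.
pendant –OCH3: C–O–C with sp³ C, no adjacent C=O → ether.
pendant –COOCH3: carbonyl C bonded to C and –OCH3 → ester.
pendant –CH=CH2: C=C double bond → alkene.
two acyl groups sharing one oxygen, –C(=O)–O–C(=O)– → anhydride.
–C(=O)–N– linkage → amide (the N is not an amine).
C=C double bond → alkene.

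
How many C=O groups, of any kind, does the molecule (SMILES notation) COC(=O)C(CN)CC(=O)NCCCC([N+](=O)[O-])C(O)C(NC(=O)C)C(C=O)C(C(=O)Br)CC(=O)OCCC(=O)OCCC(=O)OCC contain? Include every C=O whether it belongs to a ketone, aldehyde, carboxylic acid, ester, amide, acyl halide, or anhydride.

8

CH3OOC: ester, 1 C=O (running total 1).
CH2CONHCH2: amide, 1 C=O (running total 2).
CH(NHCOCH3): amide, 1 C=O (running total 3).
CH(CHO): aldehyde, 1 C=O (running total 4).
CH(COBr): acyl halide, 1 C=O (running total 5).
CH2COOCH2: ester, 1 C=O (running total 6).
CH2COOCH2: ester, 1 C=O (running total 7).
CH2COOCH2: ester, 1 C=O (running total 8).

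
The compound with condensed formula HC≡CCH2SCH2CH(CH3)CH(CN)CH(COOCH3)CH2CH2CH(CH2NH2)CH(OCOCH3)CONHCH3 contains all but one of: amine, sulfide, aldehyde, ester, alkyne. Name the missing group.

amine: present (CH(CH2NH2) — pendant –CH2NH2: N on sp³ C, no adjacent C=O → amine).
alkyne: present (HC≡C — C≡C triple bond → alkyne).
ester: present (CH(COOCH3) — pendant –COOCH3: carbonyl C bonded to C and –OCH3 → ester).
sulfide: present (CH2SCH2 — C–S–C linkage → sulfide (thioether)).
aldehyde: no segment matches this pattern.

aldehyde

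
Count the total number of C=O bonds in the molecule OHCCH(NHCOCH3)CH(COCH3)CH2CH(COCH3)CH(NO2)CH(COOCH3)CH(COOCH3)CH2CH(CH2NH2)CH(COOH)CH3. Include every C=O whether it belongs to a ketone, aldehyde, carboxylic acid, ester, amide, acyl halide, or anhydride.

OHC: aldehyde, 1 C=O (running total 1).
CH(NHCOCH3): amide, 1 C=O (running total 2).
CH(COCH3): ketone, 1 C=O (running total 3).
CH(COCH3): ketone, 1 C=O (running total 4).
CH(COOCH3): ester, 1 C=O (running total 5).
CH(COOCH3): ester, 1 C=O (running total 6).
CH(COOH): carboxylic acid, 1 C=O (running total 7).

7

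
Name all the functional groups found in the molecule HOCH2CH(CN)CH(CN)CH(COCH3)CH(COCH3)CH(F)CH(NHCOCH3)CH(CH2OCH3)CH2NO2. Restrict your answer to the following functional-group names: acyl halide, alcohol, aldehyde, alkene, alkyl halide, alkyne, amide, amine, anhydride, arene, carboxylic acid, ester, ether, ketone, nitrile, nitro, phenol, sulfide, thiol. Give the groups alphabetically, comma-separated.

alcohol, alkyl halide, amide, ether, ketone, nitrile, nitro

Taking each segment in turn:
  HOCH2: HO– on an sp³ carbon → alcohol.
  CH(CN): pendant –C≡N: nitrile.
  CH(CN): pendant –C≡N: nitrile.
  CH(COCH3): pendant –COCH3: carbonyl C bonded to two carbons → ketone.
  CH(COCH3): pendant –COCH3: carbonyl C bonded to two carbons → ketone.
  CH(F): halogen on an sp³ carbon → alkyl halide.
  CH(NHCOCH3): pendant –NHC(=O)CH3: N bonded to a carbonyl → amide (not amine).
  CH(CH2OCH3): pendant –CH2OCH3: C–O–C linkage → ether.
  CH2NO2: –NO2 on carbon → nitro group.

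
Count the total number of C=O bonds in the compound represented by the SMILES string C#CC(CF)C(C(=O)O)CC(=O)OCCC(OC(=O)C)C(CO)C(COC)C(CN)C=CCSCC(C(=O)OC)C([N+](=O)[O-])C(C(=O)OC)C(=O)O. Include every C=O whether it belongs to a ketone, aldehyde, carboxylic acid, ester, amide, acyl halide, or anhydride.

6

CH(COOH): carboxylic acid, 1 C=O (running total 1).
CH2COOCH2: ester, 1 C=O (running total 2).
CH(OCOCH3): ester, 1 C=O (running total 3).
CH(COOCH3): ester, 1 C=O (running total 4).
CH(COOCH3): ester, 1 C=O (running total 5).
COOH: carboxylic acid, 1 C=O (running total 6).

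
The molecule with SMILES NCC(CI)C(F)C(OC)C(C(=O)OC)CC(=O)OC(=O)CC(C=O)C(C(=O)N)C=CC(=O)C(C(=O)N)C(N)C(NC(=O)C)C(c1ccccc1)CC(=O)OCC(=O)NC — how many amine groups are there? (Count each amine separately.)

2

Reading the structure from left to right:
  H2NCH2: –NH2 on an sp³ carbon with no adjacent C=O → amine.
  CH(CH2I): pendant –CH2X: halogen on sp³ carbon → alkyl halide.
  CH(F): halogen on an sp³ carbon → alkyl halide.
  CH(OCH3): pendant –OCH3: C–O–C with sp³ C, no adjacent C=O → ether.
  CH(COOCH3): pendant –COOCH3: carbonyl C bonded to C and –OCH3 → ester.
  CH2CO-O-COCH2: two acyl groups sharing one oxygen, –C(=O)–O–C(=O)– → anhydride.
  CH(CHO): pendant –CHO: carbonyl C bonded to C and H → aldehyde.
  CH(CONH2): pendant –CONH2: carbonyl C bonded to C and N → amide.
  CH=CH: C=C double bond → alkene.
  CO: –C(=O)– with carbon on both sides → ketone.
  CH(CONH2): pendant –CONH2: carbonyl C bonded to C and N → amide.
  CH(NH2): –NH2 on an sp³ carbon with no adjacent C=O → amine.
  CH(NHCOCH3): pendant –NHC(=O)CH3: N bonded to a carbonyl → amide (not amine).
  CH(C6H5): pendant –C6H5: benzene ring → arene.
  CH2COOCH2: –C(=O)–O–C with C on the carbonyl side → ester.
  CONHCH3: –C(=O)NHCH3: carbonyl C bonded to C and to N → amide (the N is not an amine).
Amine appears at: H2NCH2, CH(NH2) → 2.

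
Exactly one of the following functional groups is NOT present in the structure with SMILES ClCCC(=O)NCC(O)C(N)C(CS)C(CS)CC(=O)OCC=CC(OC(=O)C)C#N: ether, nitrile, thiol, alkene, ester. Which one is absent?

ether

thiol: present (CH(CH2SH) — pendant –CH2SH → thiol).
ester: present (CH2COOCH2 — –C(=O)–O–C with C on the carbonyl side → ester).
alkene: present (CH=CH — C=C double bond → alkene).
nitrile: present (CN — –C≡N: carbon triple-bonded to nitrogen → nitrile).
ether: absent. In each of CH2COOCH2 and CH(OCOCH3), the C–O–C oxygen is adjacent to a C=O, so it belongs to an ester, not an ether.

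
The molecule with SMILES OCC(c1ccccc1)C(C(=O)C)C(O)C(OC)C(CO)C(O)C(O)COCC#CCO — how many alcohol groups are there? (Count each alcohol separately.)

6

HO– on an sp³ carbon → alcohol.
pendant –C6H5: benzene ring → arene.
pendant –COCH3: carbonyl C bonded to two carbons → ketone.
–OH on an sp³ carbon → alcohol (secondary).
pendant –OCH3: C–O–C with sp³ C, no adjacent C=O → ether.
pendant –CH2OH on an sp³ backbone C → alcohol.
–OH on an sp³ carbon → alcohol (secondary).
–OH on an sp³ carbon → alcohol (secondary).
C–O–C with sp³ carbons on both sides and no adjacent C=O → ether.
C≡C triple bond → alkyne.
–OH on an sp³ carbon → alcohol.
Alcohol appears at: HOCH2, CH(OH), CH(CH2OH), CH(OH), CH(OH), CH2OH → 6.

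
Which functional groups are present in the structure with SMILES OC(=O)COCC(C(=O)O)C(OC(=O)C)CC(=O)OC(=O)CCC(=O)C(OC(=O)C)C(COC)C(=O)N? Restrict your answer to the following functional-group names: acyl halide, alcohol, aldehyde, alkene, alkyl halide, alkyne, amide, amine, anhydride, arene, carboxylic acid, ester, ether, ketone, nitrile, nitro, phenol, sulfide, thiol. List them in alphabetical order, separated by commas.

amide, anhydride, carboxylic acid, ester, ether, ketone

–COOH: carbonyl C bonded to –OH and C → carboxylic acid (the –OH is not a separate alcohol).
C–O–C with sp³ carbons on both sides and no adjacent C=O → ether.
pendant –COOH: carbonyl C bonded to C and –OH → carboxylic acid.
pendant –OC(=O)CH3: an acyloxy group → ester.
two acyl groups sharing one oxygen, –C(=O)–O–C(=O)– → anhydride.
–C(=O)– with carbon on both sides → ketone.
pendant –OC(=O)CH3: an acyloxy group → ester.
pendant –CH2OCH3: C–O–C linkage → ether.
–C(=O)NH2: carbonyl C bonded to C and to N → amide (the N is not a separate amine).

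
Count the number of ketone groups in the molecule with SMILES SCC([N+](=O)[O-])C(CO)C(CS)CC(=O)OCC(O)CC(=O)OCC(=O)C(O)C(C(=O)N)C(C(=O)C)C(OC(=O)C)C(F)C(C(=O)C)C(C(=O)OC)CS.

3

Working along the chain:
  HSCH2: –SH on an sp³ carbon → thiol.
  CH(NO2): –NO2 on an sp³ carbon → nitro (the N=O is not a carbonyl).
  CH(CH2OH): pendant –CH2OH on an sp³ backbone C → alcohol.
  CH(CH2SH): pendant –CH2SH → thiol.
  CH2COOCH2: –C(=O)–O–C with C on the carbonyl side → ester.
  CH(OH): –OH on an sp³ carbon → alcohol (secondary).
  CH2COOCH2: –C(=O)–O–C with C on the carbonyl side → ester.
  CO: –C(=O)– with carbon on both sides → ketone.
  CH(OH): –OH on an sp³ carbon → alcohol (secondary).
  CH(CONH2): pendant –CONH2: carbonyl C bonded to C and N → amide.
  CH(COCH3): pendant –COCH3: carbonyl C bonded to two carbons → ketone.
  CH(OCOCH3): pendant –OC(=O)CH3: an acyloxy group → ester.
  CH(F): halogen on an sp³ carbon → alkyl halide.
  CH(COCH3): pendant –COCH3: carbonyl C bonded to two carbons → ketone.
  CH(COOCH3): pendant –COOCH3: carbonyl C bonded to C and –OCH3 → ester.
  CH2SH: –SH on an sp³ carbon → thiol.
Ketone appears at: CO, CH(COCH3), CH(COCH3) → 3.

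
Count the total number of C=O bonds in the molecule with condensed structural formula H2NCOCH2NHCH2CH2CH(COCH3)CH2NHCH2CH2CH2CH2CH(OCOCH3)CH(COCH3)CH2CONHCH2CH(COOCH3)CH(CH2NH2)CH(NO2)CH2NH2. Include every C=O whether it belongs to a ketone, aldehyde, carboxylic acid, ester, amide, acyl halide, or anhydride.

H2NCO: amide, 1 C=O (running total 1).
CH(COCH3): ketone, 1 C=O (running total 2).
CH(OCOCH3): ester, 1 C=O (running total 3).
CH(COCH3): ketone, 1 C=O (running total 4).
CH2CONHCH2: amide, 1 C=O (running total 5).
CH(COOCH3): ester, 1 C=O (running total 6).

6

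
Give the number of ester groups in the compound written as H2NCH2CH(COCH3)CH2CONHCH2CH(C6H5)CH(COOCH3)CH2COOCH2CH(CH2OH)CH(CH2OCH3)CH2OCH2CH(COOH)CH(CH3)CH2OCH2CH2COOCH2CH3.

–NH2 on an sp³ carbon with no adjacent C=O → amine.
pendant –COCH3: carbonyl C bonded to two carbons → ketone.
–C(=O)–N– linkage → amide (the N is not an amine).
pendant –C6H5: benzene ring → arene.
pendant –COOCH3: carbonyl C bonded to C and –OCH3 → ester.
–C(=O)–O–C with C on the carbonyl side → ester.
pendant –CH2OH on an sp³ backbone C → alcohol.
pendant –CH2OCH3: C–O–C linkage → ether.
C–O–C with sp³ carbons on both sides and no adjacent C=O → ether.
pendant –COOH: carbonyl C bonded to C and –OH → carboxylic acid.
C–O–C with sp³ carbons on both sides and no adjacent C=O → ether.
–C(=O)–O–C with C on the carbonyl side → ester.
Ester appears at: CH(COOCH3), CH2COOCH2, CH2COOCH2 → 3.

3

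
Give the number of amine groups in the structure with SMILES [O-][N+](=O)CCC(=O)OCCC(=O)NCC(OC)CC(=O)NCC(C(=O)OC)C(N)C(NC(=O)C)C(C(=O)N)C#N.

1

Working along the chain:
  O2NCH2: –NO2 on carbon → nitro group.
  CH2COOCH2: –C(=O)–O–C with C on the carbonyl side → ester.
  CH2CONHCH2: –C(=O)–N– linkage → amide (the N is not an amine).
  CH(OCH3): pendant –OCH3: C–O–C with sp³ C, no adjacent C=O → ether.
  CH2CONHCH2: –C(=O)–N– linkage → amide (the N is not an amine).
  CH(COOCH3): pendant –COOCH3: carbonyl C bonded to C and –OCH3 → ester.
  CH(NH2): –NH2 on an sp³ carbon with no adjacent C=O → amine.
  CH(NHCOCH3): pendant –NHC(=O)CH3: N bonded to a carbonyl → amide (not amine).
  CH(CONH2): pendant –CONH2: carbonyl C bonded to C and N → amide.
  CN: –C≡N: carbon triple-bonded to nitrogen → nitrile.
Amine appears at: CH(NH2) → 1.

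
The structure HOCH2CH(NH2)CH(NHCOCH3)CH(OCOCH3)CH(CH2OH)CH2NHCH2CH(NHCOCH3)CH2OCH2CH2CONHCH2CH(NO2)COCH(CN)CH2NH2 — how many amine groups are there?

3

HO– on an sp³ carbon → alcohol.
–NH2 on an sp³ carbon with no adjacent C=O → amine.
pendant –NHC(=O)CH3: N bonded to a carbonyl → amide (not amine).
pendant –OC(=O)CH3: an acyloxy group → ester.
pendant –CH2OH on an sp³ backbone C → alcohol.
C–N–C with sp³ carbons and no adjacent C=O → amine (secondary).
pendant –NHC(=O)CH3: N bonded to a carbonyl → amide (not amine).
C–O–C with sp³ carbons on both sides and no adjacent C=O → ether.
–C(=O)–N– linkage → amide (the N is not an amine).
–NO2 on an sp³ carbon → nitro (the N=O is not a carbonyl).
–C(=O)– with carbon on both sides → ketone.
pendant –C≡N: nitrile.
–NH2 on an sp³ carbon with no adjacent C=O → amine.
Amine appears at: CH(NH2), CH2NHCH2, CH2NH2 → 3.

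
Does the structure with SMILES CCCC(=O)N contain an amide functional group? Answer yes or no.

yes

  CONH2: –C(=O)NH2: carbonyl C bonded to C and to N → amide (the N is not a separate amine).
The CONH2 segment supplies the amide: –C(=O)NH2: carbonyl C bonded to C and to N → amide (the N is not a separate amine).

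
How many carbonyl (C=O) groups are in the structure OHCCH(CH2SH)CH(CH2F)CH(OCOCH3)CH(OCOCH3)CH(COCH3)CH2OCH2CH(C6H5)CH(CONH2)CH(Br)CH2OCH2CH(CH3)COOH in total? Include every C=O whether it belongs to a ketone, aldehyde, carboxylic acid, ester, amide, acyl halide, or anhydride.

6

OHC: aldehyde, 1 C=O (running total 1).
CH(OCOCH3): ester, 1 C=O (running total 2).
CH(OCOCH3): ester, 1 C=O (running total 3).
CH(COCH3): ketone, 1 C=O (running total 4).
CH(CONH2): amide, 1 C=O (running total 5).
COOH: carboxylic acid, 1 C=O (running total 6).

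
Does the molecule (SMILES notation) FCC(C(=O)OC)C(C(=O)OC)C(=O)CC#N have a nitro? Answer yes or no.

halogen on an sp³ carbon → alkyl halide.
pendant –COOCH3: carbonyl C bonded to C and –OCH3 → ester.
pendant –COOCH3: carbonyl C bonded to C and –OCH3 → ester.
–C(=O)– with carbon on both sides → ketone.
–C≡N: carbon triple-bonded to nitrogen → nitrile.
The groups actually present are: alkyl halide, ester, ketone, nitrile.

no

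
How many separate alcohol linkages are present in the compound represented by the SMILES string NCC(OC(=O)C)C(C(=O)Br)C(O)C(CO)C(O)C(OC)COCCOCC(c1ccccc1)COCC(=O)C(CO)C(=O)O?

4

Reading the structure from left to right:
  H2NCH2: –NH2 on an sp³ carbon with no adjacent C=O → amine.
  CH(OCOCH3): pendant –OC(=O)CH3: an acyloxy group → ester.
  CH(COBr): pendant –C(=O)X: carbonyl C bonded to C and halogen → acyl halide.
  CH(OH): –OH on an sp³ carbon → alcohol (secondary).
  CH(CH2OH): pendant –CH2OH on an sp³ backbone C → alcohol.
  CH(OH): –OH on an sp³ carbon → alcohol (secondary).
  CH(OCH3): pendant –OCH3: C–O–C with sp³ C, no adjacent C=O → ether.
  CH2OCH2: C–O–C with sp³ carbons on both sides and no adjacent C=O → ether.
  CH2OCH2: C–O–C with sp³ carbons on both sides and no adjacent C=O → ether.
  CH(C6H5): pendant –C6H5: benzene ring → arene.
  CH2OCH2: C–O–C with sp³ carbons on both sides and no adjacent C=O → ether.
  CO: –C(=O)– with carbon on both sides → ketone.
  CH(CH2OH): pendant –CH2OH on an sp³ backbone C → alcohol.
  COOH: –COOH: carbonyl C bonded to –OH and C → carboxylic acid (the –OH is not a separate alcohol).
Alcohol appears at: CH(OH), CH(CH2OH), CH(OH), CH(CH2OH) → 4.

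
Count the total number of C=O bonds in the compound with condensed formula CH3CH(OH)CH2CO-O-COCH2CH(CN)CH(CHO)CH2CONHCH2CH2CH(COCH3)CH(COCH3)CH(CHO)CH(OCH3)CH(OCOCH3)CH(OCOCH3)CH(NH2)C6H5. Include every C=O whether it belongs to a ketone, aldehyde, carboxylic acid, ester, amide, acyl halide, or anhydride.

9

CH2CO-O-COCH2: anhydride, 2 C=O (running total 2).
CH(CHO): aldehyde, 1 C=O (running total 3).
CH2CONHCH2: amide, 1 C=O (running total 4).
CH(COCH3): ketone, 1 C=O (running total 5).
CH(COCH3): ketone, 1 C=O (running total 6).
CH(CHO): aldehyde, 1 C=O (running total 7).
CH(OCOCH3): ester, 1 C=O (running total 8).
CH(OCOCH3): ester, 1 C=O (running total 9).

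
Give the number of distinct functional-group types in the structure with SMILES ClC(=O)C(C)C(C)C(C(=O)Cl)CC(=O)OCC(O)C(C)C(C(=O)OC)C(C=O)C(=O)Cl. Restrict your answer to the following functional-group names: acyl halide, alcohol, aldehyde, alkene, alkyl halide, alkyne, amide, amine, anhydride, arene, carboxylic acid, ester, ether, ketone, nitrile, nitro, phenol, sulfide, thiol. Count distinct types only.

4

–C(=O)Cl: carbonyl C bonded to C and to a halogen → acyl halide (not alkyl halide).
pendant –C(=O)X: carbonyl C bonded to C and halogen → acyl halide.
–C(=O)–O–C with C on the carbonyl side → ester.
–OH on an sp³ carbon → alcohol (secondary).
pendant –COOCH3: carbonyl C bonded to C and –OCH3 → ester.
pendant –CHO: carbonyl C bonded to C and H → aldehyde.
–C(=O)Cl: carbonyl C bonded to C and to a halogen → acyl halide (not alkyl halide).
Distinct types present: acyl halide, alcohol, aldehyde, ester.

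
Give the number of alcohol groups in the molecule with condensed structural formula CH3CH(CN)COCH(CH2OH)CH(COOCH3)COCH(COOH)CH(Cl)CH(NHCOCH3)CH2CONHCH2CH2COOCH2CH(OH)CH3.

2

pendant –C≡N: nitrile.
–C(=O)– with carbon on both sides → ketone.
pendant –CH2OH on an sp³ backbone C → alcohol.
pendant –COOCH3: carbonyl C bonded to C and –OCH3 → ester.
–C(=O)– with carbon on both sides → ketone.
pendant –COOH: carbonyl C bonded to C and –OH → carboxylic acid.
halogen on an sp³ carbon → alkyl halide.
pendant –NHC(=O)CH3: N bonded to a carbonyl → amide (not amine).
–C(=O)–N– linkage → amide (the N is not an amine).
–C(=O)–O–C with C on the carbonyl side → ester.
–OH on an sp³ carbon → alcohol (secondary).
Alcohol appears at: CH(CH2OH), CH(OH) → 2.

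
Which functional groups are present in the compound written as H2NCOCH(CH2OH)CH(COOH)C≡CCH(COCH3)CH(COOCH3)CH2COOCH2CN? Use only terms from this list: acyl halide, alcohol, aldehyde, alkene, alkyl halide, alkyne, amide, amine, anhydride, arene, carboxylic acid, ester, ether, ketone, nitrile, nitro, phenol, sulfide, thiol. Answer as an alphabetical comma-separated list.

Reading the structure from left to right:
  H2NCO: –C(=O)NH2: carbonyl C bonded to C and to N → amide (the N is not a separate amine).
  CH(CH2OH): pendant –CH2OH on an sp³ backbone C → alcohol.
  CH(COOH): pendant –COOH: carbonyl C bonded to C and –OH → carboxylic acid.
  C≡C: C≡C triple bond → alkyne.
  CH(COCH3): pendant –COCH3: carbonyl C bonded to two carbons → ketone.
  CH(COOCH3): pendant –COOCH3: carbonyl C bonded to C and –OCH3 → ester.
  CH2COOCH2: –C(=O)–O–C with C on the carbonyl side → ester.
  CN: –C≡N: carbon triple-bonded to nitrogen → nitrile.

alcohol, alkyne, amide, carboxylic acid, ester, ketone, nitrile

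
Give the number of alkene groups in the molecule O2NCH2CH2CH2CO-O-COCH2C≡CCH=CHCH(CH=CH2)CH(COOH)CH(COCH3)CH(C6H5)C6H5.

Reading the structure from left to right:
  O2NCH2: –NO2 on carbon → nitro group.
  CH2CO-O-COCH2: two acyl groups sharing one oxygen, –C(=O)–O–C(=O)– → anhydride.
  C≡C: C≡C triple bond → alkyne.
  CH=CH: C=C double bond → alkene.
  CH(CH=CH2): pendant –CH=CH2: C=C double bond → alkene.
  CH(COOH): pendant –COOH: carbonyl C bonded to C and –OH → carboxylic acid.
  CH(COCH3): pendant –COCH3: carbonyl C bonded to two carbons → ketone.
  CH(C6H5): pendant –C6H5: benzene ring → arene.
  C6H5: –C6H5 phenyl ring → arene.
Alkene appears at: CH=CH, CH(CH=CH2) → 2.

2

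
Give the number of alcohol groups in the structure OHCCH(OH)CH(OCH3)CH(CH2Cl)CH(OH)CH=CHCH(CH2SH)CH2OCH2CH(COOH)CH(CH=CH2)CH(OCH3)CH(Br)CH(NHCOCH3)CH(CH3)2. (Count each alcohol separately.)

2

Taking each segment in turn:
  OHC: terminal –CHO: carbonyl C bonded to H and C → aldehyde.
  CH(OH): –OH on an sp³ carbon → alcohol (secondary).
  CH(OCH3): pendant –OCH3: C–O–C with sp³ C, no adjacent C=O → ether.
  CH(CH2Cl): pendant –CH2X: halogen on sp³ carbon → alkyl halide.
  CH(OH): –OH on an sp³ carbon → alcohol (secondary).
  CH=CH: C=C double bond → alkene.
  CH(CH2SH): pendant –CH2SH → thiol.
  CH2OCH2: C–O–C with sp³ carbons on both sides and no adjacent C=O → ether.
  CH(COOH): pendant –COOH: carbonyl C bonded to C and –OH → carboxylic acid.
  CH(CH=CH2): pendant –CH=CH2: C=C double bond → alkene.
  CH(OCH3): pendant –OCH3: C–O–C with sp³ C, no adjacent C=O → ether.
  CH(Br): halogen on an sp³ carbon → alkyl halide.
  CH(NHCOCH3): pendant –NHC(=O)CH3: N bonded to a carbonyl → amide (not amine).
Alcohol appears at: CH(OH), CH(OH) → 2.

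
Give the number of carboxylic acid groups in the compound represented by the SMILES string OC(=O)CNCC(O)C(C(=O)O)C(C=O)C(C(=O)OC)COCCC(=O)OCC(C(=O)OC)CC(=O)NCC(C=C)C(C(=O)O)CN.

Working along the chain:
  HOOC: –COOH: carbonyl C bonded to –OH and C → carboxylic acid (the –OH is not a separate alcohol).
  CH2NHCH2: C–N–C with sp³ carbons and no adjacent C=O → amine (secondary).
  CH(OH): –OH on an sp³ carbon → alcohol (secondary).
  CH(COOH): pendant –COOH: carbonyl C bonded to C and –OH → carboxylic acid.
  CH(CHO): pendant –CHO: carbonyl C bonded to C and H → aldehyde.
  CH(COOCH3): pendant –COOCH3: carbonyl C bonded to C and –OCH3 → ester.
  CH2OCH2: C–O–C with sp³ carbons on both sides and no adjacent C=O → ether.
  CH2COOCH2: –C(=O)–O–C with C on the carbonyl side → ester.
  CH(COOCH3): pendant –COOCH3: carbonyl C bonded to C and –OCH3 → ester.
  CH2CONHCH2: –C(=O)–N– linkage → amide (the N is not an amine).
  CH(CH=CH2): pendant –CH=CH2: C=C double bond → alkene.
  CH(COOH): pendant –COOH: carbonyl C bonded to C and –OH → carboxylic acid.
  CH2NH2: –NH2 on an sp³ carbon with no adjacent C=O → amine.
Carboxylic acid appears at: HOOC, CH(COOH), CH(COOH) → 3.

3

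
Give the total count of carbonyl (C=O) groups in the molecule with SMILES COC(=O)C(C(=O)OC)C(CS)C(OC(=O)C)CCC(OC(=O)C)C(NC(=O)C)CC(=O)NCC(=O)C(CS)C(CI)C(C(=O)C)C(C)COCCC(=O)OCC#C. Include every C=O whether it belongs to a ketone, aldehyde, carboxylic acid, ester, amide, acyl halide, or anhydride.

9

CH3OOC: ester, 1 C=O (running total 1).
CH(COOCH3): ester, 1 C=O (running total 2).
CH(OCOCH3): ester, 1 C=O (running total 3).
CH(OCOCH3): ester, 1 C=O (running total 4).
CH(NHCOCH3): amide, 1 C=O (running total 5).
CH2CONHCH2: amide, 1 C=O (running total 6).
CO: ketone, 1 C=O (running total 7).
CH(COCH3): ketone, 1 C=O (running total 8).
CH2COOCH2: ester, 1 C=O (running total 9).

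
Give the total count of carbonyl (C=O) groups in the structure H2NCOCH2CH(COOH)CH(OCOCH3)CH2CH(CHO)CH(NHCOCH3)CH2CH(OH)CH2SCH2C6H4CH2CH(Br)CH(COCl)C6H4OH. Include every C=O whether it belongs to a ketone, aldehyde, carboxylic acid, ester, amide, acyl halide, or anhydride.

H2NCO: amide, 1 C=O (running total 1).
CH(COOH): carboxylic acid, 1 C=O (running total 2).
CH(OCOCH3): ester, 1 C=O (running total 3).
CH(CHO): aldehyde, 1 C=O (running total 4).
CH(NHCOCH3): amide, 1 C=O (running total 5).
CH(COCl): acyl halide, 1 C=O (running total 6).

6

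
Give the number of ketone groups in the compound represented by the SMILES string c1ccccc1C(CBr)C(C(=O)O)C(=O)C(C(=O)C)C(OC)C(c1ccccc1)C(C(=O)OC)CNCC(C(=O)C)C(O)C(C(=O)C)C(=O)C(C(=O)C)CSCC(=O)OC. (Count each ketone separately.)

6

C6H5– phenyl ring → arene.
pendant –CH2X: halogen on sp³ carbon → alkyl halide.
pendant –COOH: carbonyl C bonded to C and –OH → carboxylic acid.
–C(=O)– with carbon on both sides → ketone.
pendant –COCH3: carbonyl C bonded to two carbons → ketone.
pendant –OCH3: C–O–C with sp³ C, no adjacent C=O → ether.
pendant –C6H5: benzene ring → arene.
pendant –COOCH3: carbonyl C bonded to C and –OCH3 → ester.
C–N–C with sp³ carbons and no adjacent C=O → amine (secondary).
pendant –COCH3: carbonyl C bonded to two carbons → ketone.
–OH on an sp³ carbon → alcohol (secondary).
pendant –COCH3: carbonyl C bonded to two carbons → ketone.
–C(=O)– with carbon on both sides → ketone.
pendant –COCH3: carbonyl C bonded to two carbons → ketone.
C–S–C linkage → sulfide (thioether).
–C(=O)OCH3: carbonyl C bonded to C and to –OCH3 → ester (not ketone + ether).
Ketone appears at: CO, CH(COCH3), CH(COCH3), CH(COCH3), CO, CH(COCH3) → 6.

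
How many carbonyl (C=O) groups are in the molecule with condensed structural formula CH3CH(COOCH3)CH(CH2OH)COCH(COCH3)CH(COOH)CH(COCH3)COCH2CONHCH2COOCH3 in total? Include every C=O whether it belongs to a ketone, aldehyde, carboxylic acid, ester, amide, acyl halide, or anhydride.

CH(COOCH3): ester, 1 C=O (running total 1).
CO: ketone, 1 C=O (running total 2).
CH(COCH3): ketone, 1 C=O (running total 3).
CH(COOH): carboxylic acid, 1 C=O (running total 4).
CH(COCH3): ketone, 1 C=O (running total 5).
CO: ketone, 1 C=O (running total 6).
CH2CONHCH2: amide, 1 C=O (running total 7).
COOCH3: ester, 1 C=O (running total 8).

8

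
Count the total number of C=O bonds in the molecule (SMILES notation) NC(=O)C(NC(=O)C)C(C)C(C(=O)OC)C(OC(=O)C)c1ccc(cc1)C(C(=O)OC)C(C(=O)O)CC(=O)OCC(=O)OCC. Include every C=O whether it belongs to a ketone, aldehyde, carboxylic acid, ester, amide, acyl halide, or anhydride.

8

H2NCO: amide, 1 C=O (running total 1).
CH(NHCOCH3): amide, 1 C=O (running total 2).
CH(COOCH3): ester, 1 C=O (running total 3).
CH(OCOCH3): ester, 1 C=O (running total 4).
CH(COOCH3): ester, 1 C=O (running total 5).
CH(COOH): carboxylic acid, 1 C=O (running total 6).
CH2COOCH2: ester, 1 C=O (running total 7).
COOCH2CH3: ester, 1 C=O (running total 8).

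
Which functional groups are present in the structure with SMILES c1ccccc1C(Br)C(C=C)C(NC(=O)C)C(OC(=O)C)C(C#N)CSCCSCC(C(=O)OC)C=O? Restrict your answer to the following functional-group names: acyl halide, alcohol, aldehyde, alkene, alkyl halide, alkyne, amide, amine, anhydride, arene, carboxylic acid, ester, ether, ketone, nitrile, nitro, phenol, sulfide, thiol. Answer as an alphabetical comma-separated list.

aldehyde, alkene, alkyl halide, amide, arene, ester, nitrile, sulfide

C6H5– phenyl ring → arene.
halogen on an sp³ carbon → alkyl halide.
pendant –CH=CH2: C=C double bond → alkene.
pendant –NHC(=O)CH3: N bonded to a carbonyl → amide (not amine).
pendant –OC(=O)CH3: an acyloxy group → ester.
pendant –C≡N: nitrile.
C–S–C linkage → sulfide (thioether).
C–S–C linkage → sulfide (thioether).
pendant –COOCH3: carbonyl C bonded to C and –OCH3 → ester.
terminal –CHO: carbonyl C bonded to H and C → aldehyde.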